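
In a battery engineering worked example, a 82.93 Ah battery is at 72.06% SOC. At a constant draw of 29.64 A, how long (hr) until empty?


Step 1: remaining = SOC/100 * C_total = 72.06/100 * 82.93 = 59.759 Ah
Step 2: t = remaining / I = 59.759 / 29.64 = 2.016 hr

2.016 hr


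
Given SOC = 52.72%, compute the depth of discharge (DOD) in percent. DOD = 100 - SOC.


Complement of SOC: DOD = 100% - 52.72% = 47.28%

47.28%


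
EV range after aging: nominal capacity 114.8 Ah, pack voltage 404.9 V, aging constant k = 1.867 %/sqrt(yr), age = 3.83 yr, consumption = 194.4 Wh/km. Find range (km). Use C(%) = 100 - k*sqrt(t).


Step 1: capacity retention = 100 - 1.867 * sqrt(3.83) = 100 - 1.867 * 1.957 = 96.346%
Step 2: C_now = 114.8 * 96.346/100 = 110.61 Ah
Step 3: E_pack = V * C_now = 404.9 * 110.61 = 44786 Wh
Step 4: range = E_pack / consumption = 44786 / 194.4 = 230.4 km

230.4 km


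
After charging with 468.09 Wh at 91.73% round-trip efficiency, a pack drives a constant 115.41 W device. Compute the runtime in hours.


Step 1: E_discharge = eta/100 * E_charge = 91.73/100 * 468.09 = 429.38 Wh
Step 2: t = E_discharge / P = 429.38 / 115.41 = 3.720 hr

3.720 hr


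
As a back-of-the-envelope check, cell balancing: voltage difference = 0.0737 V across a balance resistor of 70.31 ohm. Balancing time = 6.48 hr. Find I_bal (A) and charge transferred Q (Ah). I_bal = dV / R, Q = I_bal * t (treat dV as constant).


I_bal = dV / R = 0.0737 / 70.31 = 0.0010482 A
Q = I_bal * t = 0.0010482 * 6.48 = 0.006792 Ah

I=0.0010482 A, Q=0.006792 Ah


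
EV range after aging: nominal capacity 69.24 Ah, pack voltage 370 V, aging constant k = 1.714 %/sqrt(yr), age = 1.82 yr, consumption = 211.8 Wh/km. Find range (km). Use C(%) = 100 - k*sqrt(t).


Step 1: capacity retention = 100 - 1.714 * sqrt(1.82) = 100 - 1.714 * 1.3491 = 97.688%
Step 2: C_now = 69.24 * 97.688/100 = 67.639 Ah
Step 3: E_pack = V * C_now = 370 * 67.639 = 25026 Wh
Step 4: range = E_pack / consumption = 25026 / 211.8 = 118.2 km

118.2 km


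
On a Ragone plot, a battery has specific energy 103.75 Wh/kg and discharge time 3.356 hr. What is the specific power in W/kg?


P_specific = E / t = 103.75 / 3.356 = 30.91 W/kg

30.91 W/kg


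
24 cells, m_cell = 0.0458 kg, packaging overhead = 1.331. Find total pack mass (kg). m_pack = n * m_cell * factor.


m_pack = n * m_cell * overhead = 24 * 0.0458 * 1.331 = 1.463 kg

1.463 kg


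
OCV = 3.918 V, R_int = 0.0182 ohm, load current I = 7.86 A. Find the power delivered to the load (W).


Step 1: V_terminal = OCV - I*R = 3.918 - 7.86 * 0.0182 = 3.7749 V
Step 2: P_out = V_terminal * I = 3.7749 * 7.86 = 29.67 W

29.67 W


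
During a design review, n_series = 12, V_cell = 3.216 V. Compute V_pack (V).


Series voltages add: 12 * 3.216 V = 38.592 V

38.592 V


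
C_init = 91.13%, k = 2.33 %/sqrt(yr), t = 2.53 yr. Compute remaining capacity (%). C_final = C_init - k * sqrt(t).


sqrt(t) = sqrt(2.53) = 1.5906
C_final = 91.13 - 2.33 * 1.5906 = 87.42%

87.42%


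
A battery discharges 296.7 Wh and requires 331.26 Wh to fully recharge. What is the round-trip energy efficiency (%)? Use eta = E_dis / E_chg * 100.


Round-trip efficiency = 296.7/331.26 * 100% = 89.57%

89.57%


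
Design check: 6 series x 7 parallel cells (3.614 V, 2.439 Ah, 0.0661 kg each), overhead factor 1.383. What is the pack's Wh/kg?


Step 1: V_pack = 6 * 3.614 = 21.684 V
Step 2: C_pack = 7 * 2.439 = 17.073 Ah
Step 3: E_pack = V_pack * C_pack = 21.684 * 17.073 = 370.21 Wh
Step 4: m_pack = 6 * 7 * 0.0661 * 1.383 = 3.8395 kg
Step 5: ED = E_pack / m_pack = 370.21 / 3.8395 = 96.42 Wh/kg

96.42 Wh/kg


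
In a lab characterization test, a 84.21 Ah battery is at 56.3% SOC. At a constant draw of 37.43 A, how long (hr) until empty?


Step 1: remaining = SOC/100 * C_total = 56.3/100 * 84.21 = 47.41 Ah
Step 2: t = remaining / I = 47.41 / 37.43 = 1.267 hr

1.267 hr


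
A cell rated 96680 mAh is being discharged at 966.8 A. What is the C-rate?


Convert: capacity = 96680 mAh = 96.68 Ah
Rearranging: C_rate = 966.8 / 96.68 = 10C

10C


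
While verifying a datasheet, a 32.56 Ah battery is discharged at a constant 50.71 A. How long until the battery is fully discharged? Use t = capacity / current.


Runtime = 32.56 Ah / 50.71 A = 0.6421 hr

0.6421 hr


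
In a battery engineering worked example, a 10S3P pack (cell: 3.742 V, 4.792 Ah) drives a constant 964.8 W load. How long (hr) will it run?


Step 1: E_pack = Ns * V_cell * Np * C_cell = 10 * 3.742 * 3 * 4.792 = 537.95 Wh
Step 2: t = E_pack / P = 537.95 / 964.8 = 0.5576 hr

0.5576 hr


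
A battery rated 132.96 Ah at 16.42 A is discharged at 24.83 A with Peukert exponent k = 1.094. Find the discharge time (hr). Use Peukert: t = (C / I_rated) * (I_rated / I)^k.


Step 1: t_rated = C / I_rated = 132.96 / 16.42 = 8.0974 hr
Step 2: ratio = 16.42 / 24.83 = 0.6613
Step 3: ratio^k = 0.6613^1.094 = 0.63609
Step 4: t = t_rated * ratio^k = 8.0974 * 0.63609 = 5.151 hr

5.151 hr


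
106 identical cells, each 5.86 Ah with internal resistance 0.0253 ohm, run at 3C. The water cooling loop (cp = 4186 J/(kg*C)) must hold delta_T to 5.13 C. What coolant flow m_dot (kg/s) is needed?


Step 1: I = 3 * 5.86 = 17.58 A
Step 2: Q_cell = I^2 * R = 17.58^2 * 0.0253 = 7.8191 W
Step 3: Q_total = 106 * 7.8191 = 828.82 W
Step 4: m_dot = Q_total / (cp * dT) = 828.82 / (4186 * 5.13) = 0.03860 kg/s

0.03860 kg/s


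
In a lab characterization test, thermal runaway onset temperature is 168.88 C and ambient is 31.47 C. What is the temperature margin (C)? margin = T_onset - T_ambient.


margin = T_onset - T_ambient = 168.88 - 31.47 = 137.41 C

137.41 C


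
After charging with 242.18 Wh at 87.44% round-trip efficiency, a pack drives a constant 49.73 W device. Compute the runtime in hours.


Step 1: E_discharge = eta/100 * E_charge = 87.44/100 * 242.18 = 211.76 Wh
Step 2: t = E_discharge / P = 211.76 / 49.73 = 4.258 hr

4.258 hr


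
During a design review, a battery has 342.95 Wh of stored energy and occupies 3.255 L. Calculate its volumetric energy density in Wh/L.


Volumetric ED = 342.95 Wh / 3.255 L = 105.4 Wh/L

105.4 Wh/L


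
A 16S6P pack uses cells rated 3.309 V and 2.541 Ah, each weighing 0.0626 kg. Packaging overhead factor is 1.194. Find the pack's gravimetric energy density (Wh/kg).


Step 1: V_pack = 16 * 3.309 = 52.944 V
Step 2: C_pack = 6 * 2.541 = 15.246 Ah
Step 3: E_pack = V_pack * C_pack = 52.944 * 15.246 = 807.18 Wh
Step 4: m_pack = 16 * 6 * 0.0626 * 1.194 = 7.1755 kg
Step 5: ED = E_pack / m_pack = 807.18 / 7.1755 = 112.5 Wh/kg

112.5 Wh/kg


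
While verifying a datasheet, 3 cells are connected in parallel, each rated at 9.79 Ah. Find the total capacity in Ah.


Parallel capacities add: 3 * 9.79 Ah = 29.37 Ah

29.37 Ah


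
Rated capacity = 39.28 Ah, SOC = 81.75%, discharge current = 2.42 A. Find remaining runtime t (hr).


Step 1: remaining = SOC/100 * C_total = 81.75/100 * 39.28 = 32.111 Ah
Step 2: t = remaining / I = 32.111 / 2.42 = 13.27 hr

13.27 hr


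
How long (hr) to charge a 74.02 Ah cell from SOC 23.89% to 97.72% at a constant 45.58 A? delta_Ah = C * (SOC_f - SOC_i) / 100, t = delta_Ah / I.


delta_Ah = 74.02 * (97.72 - 23.89) / 100 = 54.649 Ah
t = delta_Ah / I = 54.649 / 45.58 = 1.199 hr

1.199 hr


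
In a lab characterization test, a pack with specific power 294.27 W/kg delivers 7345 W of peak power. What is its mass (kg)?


m = P / SP = 7345 / 294.27 = 24.96 kg

24.96 kg


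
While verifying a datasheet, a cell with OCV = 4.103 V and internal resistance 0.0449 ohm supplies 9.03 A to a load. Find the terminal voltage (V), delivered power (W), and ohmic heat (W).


Step 1: V_terminal = OCV - I*R = 4.103 - 9.03 * 0.0449 = 3.6976 V
Step 2: P_out = V_terminal * I = 3.6976 * 9.03 = 33.39 W
Step 3: Q = I^2 * R = 9.03^2 * 0.0449 = 3.661 W

V=3.6976 V, P=33.39 W, Q=3.661 W


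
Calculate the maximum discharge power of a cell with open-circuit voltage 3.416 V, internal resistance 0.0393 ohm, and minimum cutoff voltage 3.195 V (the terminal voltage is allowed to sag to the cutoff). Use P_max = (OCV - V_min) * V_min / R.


dV = OCV - V_min = 0.221 V (so I_max = dV / R)
P_max = dV * V_min / R = 0.221 * 3.195 / 0.0393 = 17.97 W

17.97 W


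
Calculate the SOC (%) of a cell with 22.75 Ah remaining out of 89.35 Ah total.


SOC = (remaining / total) * 100 = (22.75 / 89.35) * 100 = 25.46%

25.46%


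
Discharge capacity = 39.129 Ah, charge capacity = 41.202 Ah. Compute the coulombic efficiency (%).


eta_c = Q_dis / Q_chg * 100 = 39.129 / 41.202 * 100 = 94.97%

94.97%


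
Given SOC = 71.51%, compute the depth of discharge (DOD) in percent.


Complement of SOC: DOD = 100% - 71.51% = 28.49%

28.49%


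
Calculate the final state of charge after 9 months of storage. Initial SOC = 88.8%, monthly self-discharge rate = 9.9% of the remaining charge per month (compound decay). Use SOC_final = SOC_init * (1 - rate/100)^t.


decay = (1 - 9.9/100)^9 = 0.39131
SOC_final = 88.8 * 0.39131 = 34.75%

34.75%


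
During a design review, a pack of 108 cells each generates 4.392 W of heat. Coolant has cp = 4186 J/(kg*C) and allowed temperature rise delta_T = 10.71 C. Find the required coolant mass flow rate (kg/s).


Q_total = 108 * 4.392 = 474.34 W
m_dot = Q_total / (cp * dT) = 474.34 / (4186 * 10.71) = 0.01058 kg/s

0.01058 kg/s


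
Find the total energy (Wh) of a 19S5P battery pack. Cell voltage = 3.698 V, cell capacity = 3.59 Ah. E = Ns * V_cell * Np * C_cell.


E = Ns * Vcell * Np * Ccell = 19 * 3.698 * 5 * 3.59 = 1261 Wh

1261 Wh


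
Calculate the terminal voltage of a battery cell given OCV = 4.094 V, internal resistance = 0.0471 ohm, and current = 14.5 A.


V = OCV - I*R = 4.094 - 14.5 * 0.0471 = 3.411 V

3.411 V


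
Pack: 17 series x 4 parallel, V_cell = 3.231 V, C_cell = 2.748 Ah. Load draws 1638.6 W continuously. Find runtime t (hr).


Step 1: E_pack = Ns * V_cell * Np * C_cell = 17 * 3.231 * 4 * 2.748 = 603.76 Wh
Step 2: t = E_pack / P = 603.76 / 1638.6 = 0.3685 hr

0.3685 hr


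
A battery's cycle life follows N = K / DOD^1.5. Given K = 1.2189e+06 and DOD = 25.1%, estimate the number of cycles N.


DOD^1.5 = 125.75
N = K / DOD^1.5 = 1.2189e+06 / 125.75 = 9693

9693 cycles


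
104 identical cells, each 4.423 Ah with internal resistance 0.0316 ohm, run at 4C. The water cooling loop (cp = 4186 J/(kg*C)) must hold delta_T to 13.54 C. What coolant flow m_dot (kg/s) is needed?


Step 1: I = 4 * 4.423 = 17.692 A
Step 2: Q_cell = I^2 * R = 17.692^2 * 0.0316 = 9.891 W
Step 3: Q_total = 104 * 9.891 = 1028.7 W
Step 4: m_dot = Q_total / (cp * dT) = 1028.7 / (4186 * 13.54) = 0.01815 kg/s

0.01815 kg/s


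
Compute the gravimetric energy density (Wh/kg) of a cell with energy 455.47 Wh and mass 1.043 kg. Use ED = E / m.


ED = E / m = 455.47 / 1.043 = 436.7 Wh/kg

436.7 Wh/kg


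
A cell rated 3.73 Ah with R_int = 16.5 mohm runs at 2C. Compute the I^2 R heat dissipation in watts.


Convert: R = 16.5 mohm = 0.0165 ohm
Step 1: I = C_rate * capacity = 2 * 3.73 = 7.46 A
Step 2: Q = I^2 * R = 7.46^2 * 0.0165 = 55.652 * 0.0165 = 0.9183 W

0.9183 W


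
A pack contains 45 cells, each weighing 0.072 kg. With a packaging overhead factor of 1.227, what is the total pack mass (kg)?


m_pack = n * m_cell * overhead = 45 * 0.072 * 1.227 = 3.975 kg

3.975 kg


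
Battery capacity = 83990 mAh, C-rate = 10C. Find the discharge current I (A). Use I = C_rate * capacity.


Convert: capacity = 83990 mAh = 83.99 Ah
At 10C: I = 10 * 83.99 Ah = 839.9 A

839.9 A


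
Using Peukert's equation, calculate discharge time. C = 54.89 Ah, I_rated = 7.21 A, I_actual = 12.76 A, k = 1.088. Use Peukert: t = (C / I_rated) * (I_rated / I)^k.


Step 1: t_rated = C / I_rated = 54.89 / 7.21 = 7.613 hr
Step 2: ratio = 7.21 / 12.76 = 0.56505
Step 3: ratio^k = 0.56505^1.088 = 0.53737
Step 4: t = t_rated * ratio^k = 7.613 * 0.53737 = 4.091 hr

4.091 hr


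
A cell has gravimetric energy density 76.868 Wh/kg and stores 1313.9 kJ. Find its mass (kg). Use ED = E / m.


Convert: E = 1313.9 kJ = 364.97 Wh
m = E / ED = 364.97 / 76.868 = 4.748 kg

4.748 kg


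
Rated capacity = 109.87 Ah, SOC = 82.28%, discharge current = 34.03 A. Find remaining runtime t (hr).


Step 1: remaining = SOC/100 * C_total = 82.28/100 * 109.87 = 90.401 Ah
Step 2: t = remaining / I = 90.401 / 34.03 = 2.657 hr

2.657 hr


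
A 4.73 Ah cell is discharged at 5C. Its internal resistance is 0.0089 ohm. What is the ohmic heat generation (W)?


Step 1: I = C_rate * capacity = 5 * 4.73 = 23.65 A
Step 2: Q = I^2 * R = 23.65^2 * 0.0089 = 559.32 * 0.0089 = 4.978 W

4.978 W


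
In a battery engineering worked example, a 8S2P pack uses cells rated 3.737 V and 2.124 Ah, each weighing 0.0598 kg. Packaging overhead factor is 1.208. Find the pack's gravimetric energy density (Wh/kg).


Step 1: V_pack = 8 * 3.737 = 29.896 V
Step 2: C_pack = 2 * 2.124 = 4.248 Ah
Step 3: E_pack = V_pack * C_pack = 29.896 * 4.248 = 127 Wh
Step 4: m_pack = 8 * 2 * 0.0598 * 1.208 = 1.1558 kg
Step 5: ED = E_pack / m_pack = 127 / 1.1558 = 109.9 Wh/kg

109.9 Wh/kg


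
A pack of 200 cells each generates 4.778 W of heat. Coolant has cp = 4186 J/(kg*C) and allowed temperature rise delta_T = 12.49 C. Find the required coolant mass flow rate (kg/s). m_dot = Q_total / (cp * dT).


Step 1: Total heat Q = 200 * 4.778 W = 955.6 W
Step 2: denom = cp * dT = 4186 * 12.49 = 52283
Step 3: m_dot = 955.6 / 52283 = 0.01828 kg/s

0.01828 kg/s


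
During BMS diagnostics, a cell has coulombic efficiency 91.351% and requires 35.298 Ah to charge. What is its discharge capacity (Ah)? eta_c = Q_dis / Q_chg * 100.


Q_dis = eta/100 * Q_chg = 91.351/100 * 35.298 = 32.25 Ah

32.25 Ah


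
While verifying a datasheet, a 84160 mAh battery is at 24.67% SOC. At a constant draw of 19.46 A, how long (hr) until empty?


Convert: C_total = 84160 mAh = 84.16 Ah
Step 1: remaining = SOC/100 * C_total = 24.67/100 * 84.16 = 20.762 Ah
Step 2: t = remaining / I = 20.762 / 19.46 = 1.067 hr

1.067 hr


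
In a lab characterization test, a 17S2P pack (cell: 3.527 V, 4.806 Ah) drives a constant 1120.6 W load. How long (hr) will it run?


Step 1: E_pack = Ns * V_cell * Np * C_cell = 17 * 3.527 * 2 * 4.806 = 576.33 Wh
Step 2: t = E_pack / P = 576.33 / 1120.6 = 0.5143 hr

0.5143 hr


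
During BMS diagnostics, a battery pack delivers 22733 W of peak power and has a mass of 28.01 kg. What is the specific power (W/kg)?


Specific power = 22733 W / 28.01 kg = 811.6 W/kg

811.6 W/kg


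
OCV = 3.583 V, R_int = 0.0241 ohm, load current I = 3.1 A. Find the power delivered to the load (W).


Step 1: V_terminal = OCV - I*R = 3.583 - 3.1 * 0.0241 = 3.5083 V
Step 2: P_out = V_terminal * I = 3.5083 * 3.1 = 10.88 W

10.88 W


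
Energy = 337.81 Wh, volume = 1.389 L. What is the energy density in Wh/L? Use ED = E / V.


ED = E / V = 337.81 / 1.389 = 243.2 Wh/L

243.2 Wh/L


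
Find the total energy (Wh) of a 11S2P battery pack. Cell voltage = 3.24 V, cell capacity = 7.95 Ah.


E = Ns * Vcell * Np * Ccell = 11 * 3.24 * 2 * 7.95 = 566.7 Wh

566.7 Wh


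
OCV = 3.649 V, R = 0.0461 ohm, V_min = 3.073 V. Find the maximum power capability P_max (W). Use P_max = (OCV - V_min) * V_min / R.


P_max = (OCV - V_min) * V_min / R = (3.649 - 3.073) * 3.073 / 0.0461 = 0.576 * 3.073 / 0.0461 = 38.40 W

38.40 W


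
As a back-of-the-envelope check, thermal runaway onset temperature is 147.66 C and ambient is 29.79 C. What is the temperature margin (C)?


Safety margin = 147.66 C - 29.79 C = 117.87 C

117.87 C


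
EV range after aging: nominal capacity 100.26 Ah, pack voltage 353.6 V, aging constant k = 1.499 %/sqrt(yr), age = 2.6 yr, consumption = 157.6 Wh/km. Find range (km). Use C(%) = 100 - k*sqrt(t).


Step 1: capacity retention = 100 - 1.499 * sqrt(2.6) = 100 - 1.499 * 1.6125 = 97.583%
Step 2: C_now = 100.26 * 97.583/100 = 97.837 Ah
Step 3: E_pack = V * C_now = 353.6 * 97.837 = 34595 Wh
Step 4: range = E_pack / consumption = 34595 / 157.6 = 219.5 km

219.5 km


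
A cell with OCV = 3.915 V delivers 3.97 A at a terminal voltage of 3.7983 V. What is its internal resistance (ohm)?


R = (OCV - V) / I = (3.915 - 3.7983) / 3.97 = 0.02940 ohm

0.02940 ohm


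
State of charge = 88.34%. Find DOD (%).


DOD = 100 - SOC = 100 - 88.34 = 11.66%

11.66%


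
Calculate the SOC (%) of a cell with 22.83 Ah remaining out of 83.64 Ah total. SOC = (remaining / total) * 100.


SOC% = 22.83 / 83.64 * 100 = 27.30%

27.30%


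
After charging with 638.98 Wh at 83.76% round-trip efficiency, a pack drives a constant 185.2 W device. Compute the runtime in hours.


Step 1: E_discharge = eta/100 * E_charge = 83.76/100 * 638.98 = 535.21 Wh
Step 2: t = E_discharge / P = 535.21 / 185.2 = 2.890 hr

2.890 hr


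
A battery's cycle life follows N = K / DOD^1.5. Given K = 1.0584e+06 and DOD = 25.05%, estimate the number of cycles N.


DOD^1.5 = 125.38
N = K / DOD^1.5 = 1.0584e+06 / 125.38 = 8442

8442 cycles


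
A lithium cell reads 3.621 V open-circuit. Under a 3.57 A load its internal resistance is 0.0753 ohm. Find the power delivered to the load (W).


Step 1: V_terminal = OCV - I*R = 3.621 - 3.57 * 0.0753 = 3.3522 V
Step 2: P_out = V_terminal * I = 3.3522 * 3.57 = 11.97 W

11.97 W


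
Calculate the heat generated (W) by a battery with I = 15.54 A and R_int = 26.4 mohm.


Convert: R = 26.4 mohm = 0.0264 ohm
Q = I^2 * R = 15.54^2 * 0.0264 = 6.375 W

6.375 W


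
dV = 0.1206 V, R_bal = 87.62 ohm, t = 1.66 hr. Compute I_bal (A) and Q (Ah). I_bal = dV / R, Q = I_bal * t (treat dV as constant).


I_bal = dV / R = 0.1206 / 87.62 = 0.0013764 A
Q = I_bal * t = 0.0013764 * 1.66 = 0.002285 Ah

I=0.0013764 A, Q=0.002285 Ah


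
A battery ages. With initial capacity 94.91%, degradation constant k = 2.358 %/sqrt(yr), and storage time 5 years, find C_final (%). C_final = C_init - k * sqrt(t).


sqrt(t) = sqrt(5) = 2.2361
C_final = 94.91 - 2.358 * 2.2361 = 89.64%

89.64%


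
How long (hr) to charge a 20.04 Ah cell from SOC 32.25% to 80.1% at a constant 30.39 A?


Step 1: dSOC = 80.1% - 32.25% = 47.85%
Step 2: delta_Ah = 20.04 * 47.85 / 100 = 9.5891 Ah
Step 3: t = 9.5891 / 30.39 = 0.3155 hr

0.3155 hr


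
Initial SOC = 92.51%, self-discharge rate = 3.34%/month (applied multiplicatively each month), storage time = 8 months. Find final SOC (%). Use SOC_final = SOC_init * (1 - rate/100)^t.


decay = (1 - 3.34/100)^8 = 0.76203
SOC_final = 92.51 * 0.76203 = 70.50%

70.50%


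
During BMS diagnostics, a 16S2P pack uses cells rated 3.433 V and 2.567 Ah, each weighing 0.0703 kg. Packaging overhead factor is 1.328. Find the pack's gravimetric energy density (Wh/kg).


Step 1: V_pack = 16 * 3.433 = 54.928 V
Step 2: C_pack = 2 * 2.567 = 5.134 Ah
Step 3: E_pack = V_pack * C_pack = 54.928 * 5.134 = 282 Wh
Step 4: m_pack = 16 * 2 * 0.0703 * 1.328 = 2.9875 kg
Step 5: ED = E_pack / m_pack = 282 / 2.9875 = 94.39 Wh/kg

94.39 Wh/kg


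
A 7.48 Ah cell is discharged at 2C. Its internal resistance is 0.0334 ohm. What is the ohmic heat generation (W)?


Step 1: I = C_rate * capacity = 2 * 7.48 = 14.96 A
Step 2: Q = I^2 * R = 14.96^2 * 0.0334 = 223.8 * 0.0334 = 7.475 W

7.475 W


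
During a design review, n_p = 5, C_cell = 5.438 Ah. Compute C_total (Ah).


C_total = 5 * 5.438 = 27.19 Ah

27.19 Ah


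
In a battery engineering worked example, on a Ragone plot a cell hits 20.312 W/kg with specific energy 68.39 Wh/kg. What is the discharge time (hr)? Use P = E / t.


t = E / P = 68.39 / 20.312 = 3.367 hr

3.367 hr


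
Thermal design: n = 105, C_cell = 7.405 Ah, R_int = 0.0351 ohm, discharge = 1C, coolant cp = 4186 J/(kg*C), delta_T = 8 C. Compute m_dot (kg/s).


Step 1: I = 1 * 7.405 = 7.405 A
Step 2: Q_cell = I^2 * R = 7.405^2 * 0.0351 = 1.9247 W
Step 3: Q_total = 105 * 1.9247 = 202.09 W
Step 4: m_dot = Q_total / (cp * dT) = 202.09 / (4186 * 8) = 0.006035 kg/s

0.006035 kg/s


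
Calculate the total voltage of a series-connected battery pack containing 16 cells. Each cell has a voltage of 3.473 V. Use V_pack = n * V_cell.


With 16 cells in series at 3.473 V each, V_pack = 55.568 V

55.568 V


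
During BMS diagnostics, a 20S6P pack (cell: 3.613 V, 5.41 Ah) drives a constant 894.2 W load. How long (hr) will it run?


Step 1: E_pack = Ns * V_cell * Np * C_cell = 20 * 3.613 * 6 * 5.41 = 2345.6 Wh
Step 2: t = E_pack / P = 2345.6 / 894.2 = 2.623 hr

2.623 hr


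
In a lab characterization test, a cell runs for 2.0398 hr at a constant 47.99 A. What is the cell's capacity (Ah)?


C = I * t = 47.99 * 2.0398 = 97.89 Ah

97.89 Ah


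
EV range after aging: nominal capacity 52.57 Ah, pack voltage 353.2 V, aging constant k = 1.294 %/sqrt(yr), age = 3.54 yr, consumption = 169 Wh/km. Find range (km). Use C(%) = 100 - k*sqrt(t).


Step 1: capacity retention = 100 - 1.294 * sqrt(3.54) = 100 - 1.294 * 1.8815 = 97.565%
Step 2: C_now = 52.57 * 97.565/100 = 51.29 Ah
Step 3: E_pack = V * C_now = 353.2 * 51.29 = 18116 Wh
Step 4: range = E_pack / consumption = 18116 / 169 = 107.2 km

107.2 km


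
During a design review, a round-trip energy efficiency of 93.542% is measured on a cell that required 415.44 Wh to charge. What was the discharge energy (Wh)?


E_dis = eta/100 * E_chg = 93.542/100 * 415.44 = 388.6 Wh

388.6 Wh


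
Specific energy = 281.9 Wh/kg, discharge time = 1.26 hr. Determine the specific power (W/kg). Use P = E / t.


P_specific = E / t = 281.9 / 1.26 = 223.7 W/kg

223.7 W/kg


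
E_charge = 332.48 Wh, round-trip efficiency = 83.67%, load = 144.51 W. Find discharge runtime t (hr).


Step 1: E_discharge = eta/100 * E_charge = 83.67/100 * 332.48 = 278.19 Wh
Step 2: t = E_discharge / P = 278.19 / 144.51 = 1.925 hr

1.925 hr


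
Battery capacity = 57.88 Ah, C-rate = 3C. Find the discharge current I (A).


I = C_rate * capacity = 3 * 57.88 = 173.64 A

173.64 A


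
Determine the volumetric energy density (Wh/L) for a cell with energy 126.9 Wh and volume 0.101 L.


Volumetric ED = 126.9 Wh / 0.101 L = 1256 Wh/L

1256 Wh/L


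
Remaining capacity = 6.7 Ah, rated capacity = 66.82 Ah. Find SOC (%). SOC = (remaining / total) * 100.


SOC% = 6.7 / 66.82 * 100 = 10.03%

10.03%


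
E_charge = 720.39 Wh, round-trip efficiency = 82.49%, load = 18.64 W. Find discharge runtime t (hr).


Step 1: E_discharge = eta/100 * E_charge = 82.49/100 * 720.39 = 594.25 Wh
Step 2: t = E_discharge / P = 594.25 / 18.64 = 31.88 hr

31.88 hr


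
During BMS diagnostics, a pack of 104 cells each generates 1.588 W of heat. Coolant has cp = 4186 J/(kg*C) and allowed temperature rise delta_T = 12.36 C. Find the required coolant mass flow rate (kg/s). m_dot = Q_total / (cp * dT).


Step 1: Total heat Q = 104 * 1.588 W = 165.15 W
Step 2: denom = cp * dT = 4186 * 12.36 = 51739
Step 3: m_dot = 165.15 / 51739 = 0.003192 kg/s

0.003192 kg/s


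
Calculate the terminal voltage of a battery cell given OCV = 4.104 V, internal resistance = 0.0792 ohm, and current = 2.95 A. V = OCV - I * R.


IR drop = 2.95 * 0.0792 = 0.23364 V
V = 4.104 - 0.23364 = 3.870 V

3.870 V


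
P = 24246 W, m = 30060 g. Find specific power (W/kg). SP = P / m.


Convert: m = 30060 g = 30.06 kg
SP = P / m = 24246 / 30.06 = 806.6 W/kg

806.6 W/kg


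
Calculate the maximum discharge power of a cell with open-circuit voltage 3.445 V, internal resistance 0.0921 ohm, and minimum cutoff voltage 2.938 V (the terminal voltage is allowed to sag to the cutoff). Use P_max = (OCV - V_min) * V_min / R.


dV = OCV - V_min = 0.507 V (so I_max = dV / R)
P_max = dV * V_min / R = 0.507 * 2.938 / 0.0921 = 16.17 W

16.17 W


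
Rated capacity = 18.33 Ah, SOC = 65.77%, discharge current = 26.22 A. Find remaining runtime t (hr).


Step 1: remaining = SOC/100 * C_total = 65.77/100 * 18.33 = 12.056 Ah
Step 2: t = remaining / I = 12.056 / 26.22 = 0.4598 hr

0.4598 hr


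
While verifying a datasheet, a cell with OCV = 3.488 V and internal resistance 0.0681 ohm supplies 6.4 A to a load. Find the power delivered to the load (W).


Step 1: V_terminal = OCV - I*R = 3.488 - 6.4 * 0.0681 = 3.0522 V
Step 2: P_out = V_terminal * I = 3.0522 * 6.4 = 19.53 W

19.53 W


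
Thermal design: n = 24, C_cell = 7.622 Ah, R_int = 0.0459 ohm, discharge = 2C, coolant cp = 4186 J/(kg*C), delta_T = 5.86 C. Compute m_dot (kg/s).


Step 1: I = 2 * 7.622 = 15.244 A
Step 2: Q_cell = I^2 * R = 15.244^2 * 0.0459 = 10.666 W
Step 3: Q_total = 24 * 10.666 = 255.98 W
Step 4: m_dot = Q_total / (cp * dT) = 255.98 / (4186 * 5.86) = 0.01044 kg/s

0.01044 kg/s


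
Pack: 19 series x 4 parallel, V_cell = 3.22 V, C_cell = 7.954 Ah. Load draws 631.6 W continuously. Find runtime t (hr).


Step 1: E_pack = Ns * V_cell * Np * C_cell = 19 * 3.22 * 4 * 7.954 = 1946.5 Wh
Step 2: t = E_pack / P = 1946.5 / 631.6 = 3.082 hr

3.082 hr


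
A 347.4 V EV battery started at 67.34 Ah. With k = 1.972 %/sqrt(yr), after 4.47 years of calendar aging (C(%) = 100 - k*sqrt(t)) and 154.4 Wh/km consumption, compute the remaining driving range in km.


Step 1: capacity retention = 100 - 1.972 * sqrt(4.47) = 100 - 1.972 * 2.1142 = 95.831%
Step 2: C_now = 67.34 * 95.831/100 = 64.533 Ah
Step 3: E_pack = V * C_now = 347.4 * 64.533 = 22419 Wh
Step 4: range = E_pack / consumption = 22419 / 154.4 = 145.2 km

145.2 km


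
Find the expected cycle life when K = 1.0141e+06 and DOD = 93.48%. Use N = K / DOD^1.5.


DOD^1.5 = 903.81
N = K / DOD^1.5 = 1.0141e+06 / 903.81 = 1122

1122 cycles


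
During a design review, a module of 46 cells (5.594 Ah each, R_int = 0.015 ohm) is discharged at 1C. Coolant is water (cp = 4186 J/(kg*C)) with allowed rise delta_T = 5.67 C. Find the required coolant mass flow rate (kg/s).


Step 1: I = 1 * 5.594 = 5.594 A
Step 2: Q_cell = I^2 * R = 5.594^2 * 0.015 = 0.46939 W
Step 3: Q_total = 46 * 0.46939 = 21.592 W
Step 4: m_dot = Q_total / (cp * dT) = 21.592 / (4186 * 5.67) = 9.097e-04 kg/s

9.097e-04 kg/s


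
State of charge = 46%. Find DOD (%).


Complement of SOC: DOD = 100% - 46% = 54%

54%


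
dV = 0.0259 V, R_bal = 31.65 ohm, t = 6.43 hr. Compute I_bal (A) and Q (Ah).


I_bal = dV / R = 0.0259 / 31.65 = 8.1833e-04 A
Q = I_bal * t = 8.1833e-04 * 6.43 = 0.005262 Ah

I=8.1833e-04 A, Q=0.005262 Ah


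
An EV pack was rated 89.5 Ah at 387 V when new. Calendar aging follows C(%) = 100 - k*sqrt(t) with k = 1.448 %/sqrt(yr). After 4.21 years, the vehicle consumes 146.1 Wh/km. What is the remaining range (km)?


Step 1: capacity retention = 100 - 1.448 * sqrt(4.21) = 100 - 1.448 * 2.0518 = 97.029%
Step 2: C_now = 89.5 * 97.029/100 = 86.841 Ah
Step 3: E_pack = V * C_now = 387 * 86.841 = 33607 Wh
Step 4: range = E_pack / consumption = 33607 / 146.1 = 230.0 km

230.0 km


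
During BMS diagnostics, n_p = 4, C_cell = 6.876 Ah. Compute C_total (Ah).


C_total = 4 * 6.876 = 27.504 Ah

27.504 Ah


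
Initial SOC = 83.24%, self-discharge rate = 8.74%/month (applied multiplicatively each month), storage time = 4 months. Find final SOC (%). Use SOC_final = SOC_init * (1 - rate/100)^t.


decay = (1 - 8.74/100)^4 = 0.69362
SOC_final = 83.24 * 0.69362 = 57.74%

57.74%


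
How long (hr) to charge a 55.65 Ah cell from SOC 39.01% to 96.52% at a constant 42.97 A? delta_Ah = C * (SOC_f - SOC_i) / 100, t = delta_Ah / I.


delta_Ah = 55.65 * (96.52 - 39.01) / 100 = 32.004 Ah
t = delta_Ah / I = 32.004 / 42.97 = 0.7448 hr

0.7448 hr


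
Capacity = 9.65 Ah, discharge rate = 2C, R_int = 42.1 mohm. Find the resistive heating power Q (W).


Convert: R = 42.1 mohm = 0.0421 ohm
Step 1: I = C_rate * capacity = 2 * 9.65 = 19.3 A
Step 2: Q = I^2 * R = 19.3^2 * 0.0421 = 372.49 * 0.0421 = 15.68 W

15.68 W


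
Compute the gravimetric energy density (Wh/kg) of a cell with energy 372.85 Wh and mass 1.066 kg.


Specific energy = 372.85 Wh / 1.066 kg = 349.8 Wh/kg

349.8 Wh/kg


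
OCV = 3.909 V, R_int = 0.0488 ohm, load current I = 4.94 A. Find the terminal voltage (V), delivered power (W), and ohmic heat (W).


Step 1: V_terminal = OCV - I*R = 3.909 - 4.94 * 0.0488 = 3.6679 V
Step 2: P_out = V_terminal * I = 3.6679 * 4.94 = 18.12 W
Step 3: Q = I^2 * R = 4.94^2 * 0.0488 = 1.191 W

V=3.6679 V, P=18.12 W, Q=1.191 W


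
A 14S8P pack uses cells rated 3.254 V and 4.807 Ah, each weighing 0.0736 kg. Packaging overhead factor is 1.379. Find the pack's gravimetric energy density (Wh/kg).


Step 1: V_pack = 14 * 3.254 = 45.556 V
Step 2: C_pack = 8 * 4.807 = 38.456 Ah
Step 3: E_pack = V_pack * C_pack = 45.556 * 38.456 = 1751.9 Wh
Step 4: m_pack = 14 * 8 * 0.0736 * 1.379 = 11.367 kg
Step 5: ED = E_pack / m_pack = 1751.9 / 11.367 = 154.1 Wh/kg

154.1 Wh/kg


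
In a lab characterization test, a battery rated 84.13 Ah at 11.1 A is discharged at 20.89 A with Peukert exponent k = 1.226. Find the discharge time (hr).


t_rated = C / I_rated = 84.13 / 11.1 = 7.5793 hr
(I_rated/I)^k = (0.53135)^1.226 = 0.46059
t = t_rated * (I_rated/I)^k = 7.5793 * 0.46059 = 3.491 hr

3.491 hr


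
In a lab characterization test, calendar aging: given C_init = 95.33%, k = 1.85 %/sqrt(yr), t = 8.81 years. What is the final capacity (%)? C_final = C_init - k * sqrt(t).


Step 1: sqrt(8.81 yr) = 2.9682
Step 2: drop = 1.85 * 2.9682 = 5.4912
Step 3: C_final = 95.33 - 5.4912 = 89.84%

89.84%


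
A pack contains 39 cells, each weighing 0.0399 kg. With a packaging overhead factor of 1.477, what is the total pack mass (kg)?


m_pack = n * m_cell * overhead = 39 * 0.0399 * 1.477 = 2.298 kg

2.298 kg


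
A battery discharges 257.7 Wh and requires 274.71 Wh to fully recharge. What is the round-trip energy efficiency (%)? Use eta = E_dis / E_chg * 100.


Round-trip efficiency = 257.7/274.71 * 100% = 93.81%

93.81%


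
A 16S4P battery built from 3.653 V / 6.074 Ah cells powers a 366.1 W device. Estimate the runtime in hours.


Step 1: E_pack = Ns * V_cell * Np * C_cell = 16 * 3.653 * 4 * 6.074 = 1420.1 Wh
Step 2: t = E_pack / P = 1420.1 / 366.1 = 3.879 hr

3.879 hr


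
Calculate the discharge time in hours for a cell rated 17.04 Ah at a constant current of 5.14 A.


t = capacity / current = 17.04 / 5.14 = 3.315 hr

3.315 hr


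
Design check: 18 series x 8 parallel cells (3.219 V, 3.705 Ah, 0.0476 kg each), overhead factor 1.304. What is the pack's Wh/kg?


Step 1: V_pack = 18 * 3.219 = 57.942 V
Step 2: C_pack = 8 * 3.705 = 29.64 Ah
Step 3: E_pack = V_pack * C_pack = 57.942 * 29.64 = 1717.4 Wh
Step 4: m_pack = 18 * 8 * 0.0476 * 1.304 = 8.9381 kg
Step 5: ED = E_pack / m_pack = 1717.4 / 8.9381 = 192.1 Wh/kg

192.1 Wh/kg


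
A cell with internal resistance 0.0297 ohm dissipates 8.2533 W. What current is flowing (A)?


I = sqrt(Q / R) = sqrt(8.2533 / 0.0297) = sqrt(277.89) = 16.67 A

16.67 A


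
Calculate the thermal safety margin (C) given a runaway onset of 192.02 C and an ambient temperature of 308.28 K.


Convert: T_ambient = 308.28 K = 35.13 C
margin = 192.02 - 35.13 = 156.89 C

156.89 C


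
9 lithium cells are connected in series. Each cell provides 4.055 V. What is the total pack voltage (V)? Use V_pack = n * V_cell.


V_pack = n * V_cell = 9 * 4.055 = 36.495 V

36.495 V


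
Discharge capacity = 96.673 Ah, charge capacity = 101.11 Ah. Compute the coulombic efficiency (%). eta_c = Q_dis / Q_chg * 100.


eta_c = Q_dis / Q_chg * 100 = 96.673 / 101.11 * 100 = 95.61%

95.61%


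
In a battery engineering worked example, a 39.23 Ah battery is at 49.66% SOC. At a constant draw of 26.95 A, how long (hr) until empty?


Step 1: remaining = SOC/100 * C_total = 49.66/100 * 39.23 = 19.482 Ah
Step 2: t = remaining / I = 19.482 / 26.95 = 0.7229 hr

0.7229 hr


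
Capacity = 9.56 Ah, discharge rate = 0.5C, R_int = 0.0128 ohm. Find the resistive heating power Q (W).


Step 1: I = C_rate * capacity = 0.5 * 9.56 = 4.78 A
Step 2: Q = I^2 * R = 4.78^2 * 0.0128 = 22.848 * 0.0128 = 0.2925 W

0.2925 W


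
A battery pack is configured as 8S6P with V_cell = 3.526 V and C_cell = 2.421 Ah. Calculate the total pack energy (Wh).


E = Ns * Vcell * Np * Ccell = 8 * 3.526 * 6 * 2.421 = 409.7 Wh

409.7 Wh


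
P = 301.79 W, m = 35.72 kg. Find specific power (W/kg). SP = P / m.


SP = P / m = 301.79 / 35.72 = 8.449 W/kg

8.449 W/kg


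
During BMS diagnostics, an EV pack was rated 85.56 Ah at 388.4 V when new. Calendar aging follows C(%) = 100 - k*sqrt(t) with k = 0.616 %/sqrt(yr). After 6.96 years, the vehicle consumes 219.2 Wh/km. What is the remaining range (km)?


Step 1: capacity retention = 100 - 0.616 * sqrt(6.96) = 100 - 0.616 * 2.6382 = 98.375%
Step 2: C_now = 85.56 * 98.375/100 = 84.17 Ah
Step 3: E_pack = V * C_now = 388.4 * 84.17 = 32692 Wh
Step 4: range = E_pack / consumption = 32692 / 219.2 = 149.1 km

149.1 km


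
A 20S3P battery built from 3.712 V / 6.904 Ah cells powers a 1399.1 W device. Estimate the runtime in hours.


Step 1: E_pack = Ns * V_cell * Np * C_cell = 20 * 3.712 * 3 * 6.904 = 1537.7 Wh
Step 2: t = E_pack / P = 1537.7 / 1399.1 = 1.099 hr

1.099 hr


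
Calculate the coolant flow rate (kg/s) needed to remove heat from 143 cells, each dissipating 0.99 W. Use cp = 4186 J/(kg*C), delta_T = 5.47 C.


Step 1: Total heat Q = 143 * 0.99 W = 141.57 W
Step 2: denom = cp * dT = 4186 * 5.47 = 22897
Step 3: m_dot = 141.57 / 22897 = 0.006183 kg/s

0.006183 kg/s


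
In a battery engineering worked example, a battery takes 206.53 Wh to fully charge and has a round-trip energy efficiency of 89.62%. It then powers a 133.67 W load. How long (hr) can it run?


Step 1: E_discharge = eta/100 * E_charge = 89.62/100 * 206.53 = 185.09 Wh
Step 2: t = E_discharge / P = 185.09 / 133.67 = 1.385 hr

1.385 hr


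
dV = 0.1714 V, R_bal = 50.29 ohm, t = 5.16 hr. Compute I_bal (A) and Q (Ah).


I_bal = dV / R = 0.1714 / 50.29 = 0.0034082 A
Q = I_bal * t = 0.0034082 * 5.16 = 0.01759 Ah

I=0.0034082 A, Q=0.01759 Ah


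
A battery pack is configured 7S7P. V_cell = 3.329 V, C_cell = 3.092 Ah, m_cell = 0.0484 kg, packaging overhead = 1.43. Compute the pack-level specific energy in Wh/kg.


Step 1: V_pack = 7 * 3.329 = 23.303 V
Step 2: C_pack = 7 * 3.092 = 21.644 Ah
Step 3: E_pack = V_pack * C_pack = 23.303 * 21.644 = 504.37 Wh
Step 4: m_pack = 7 * 7 * 0.0484 * 1.43 = 3.3914 kg
Step 5: ED = E_pack / m_pack = 504.37 / 3.3914 = 148.7 Wh/kg

148.7 Wh/kg


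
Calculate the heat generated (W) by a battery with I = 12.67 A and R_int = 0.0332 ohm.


I^2 = 160.53
Q = 160.53 * 0.0332 = 5.330 W

5.330 W


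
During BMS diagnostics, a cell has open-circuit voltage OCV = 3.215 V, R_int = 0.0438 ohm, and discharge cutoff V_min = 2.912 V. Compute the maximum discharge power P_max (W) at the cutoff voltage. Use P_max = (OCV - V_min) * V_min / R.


dV = OCV - V_min = 0.303 V (so I_max = dV / R)
P_max = dV * V_min / R = 0.303 * 2.912 / 0.0438 = 20.14 W

20.14 W


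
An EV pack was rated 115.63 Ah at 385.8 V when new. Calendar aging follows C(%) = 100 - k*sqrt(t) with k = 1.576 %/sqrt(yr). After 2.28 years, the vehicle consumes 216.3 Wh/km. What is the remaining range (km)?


Step 1: capacity retention = 100 - 1.576 * sqrt(2.28) = 100 - 1.576 * 1.51 = 97.62%
Step 2: C_now = 115.63 * 97.62/100 = 112.88 Ah
Step 3: E_pack = V * C_now = 385.8 * 112.88 = 43549 Wh
Step 4: range = E_pack / consumption = 43549 / 216.3 = 201.3 km

201.3 km


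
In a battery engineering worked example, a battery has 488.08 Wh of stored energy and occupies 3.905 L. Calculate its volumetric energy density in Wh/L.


ED = E / V = 488.08 / 3.905 = 125.0 Wh/L

125.0 Wh/L


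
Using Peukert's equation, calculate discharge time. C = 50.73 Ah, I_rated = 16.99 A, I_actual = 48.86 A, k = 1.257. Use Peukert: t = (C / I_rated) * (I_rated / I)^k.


Step 1: t_rated = C / I_rated = 50.73 / 16.99 = 2.9859 hr
Step 2: ratio = 16.99 / 48.86 = 0.34773
Step 3: ratio^k = 0.34773^1.257 = 0.26506
Step 4: t = t_rated * ratio^k = 2.9859 * 0.26506 = 0.7914 hr

0.7914 hr


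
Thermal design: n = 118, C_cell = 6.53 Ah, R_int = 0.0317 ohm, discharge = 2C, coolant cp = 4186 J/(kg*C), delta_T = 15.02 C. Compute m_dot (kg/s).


Step 1: I = 2 * 6.53 = 13.06 A
Step 2: Q_cell = I^2 * R = 13.06^2 * 0.0317 = 5.4069 W
Step 3: Q_total = 118 * 5.4069 = 638.01 W
Step 4: m_dot = Q_total / (cp * dT) = 638.01 / (4186 * 15.02) = 0.01015 kg/s

0.01015 kg/s


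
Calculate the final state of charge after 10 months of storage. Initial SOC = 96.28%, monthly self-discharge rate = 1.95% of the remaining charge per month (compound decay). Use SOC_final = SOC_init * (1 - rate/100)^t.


decay = (1 - 1.95/100)^10 = 0.82125
SOC_final = 96.28 * 0.82125 = 79.07%

79.07%


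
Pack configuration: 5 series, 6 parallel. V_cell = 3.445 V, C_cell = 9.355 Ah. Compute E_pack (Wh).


E = Ns * Vcell * Np * Ccell = 5 * 3.445 * 6 * 9.355 = 966.8 Wh

966.8 Wh


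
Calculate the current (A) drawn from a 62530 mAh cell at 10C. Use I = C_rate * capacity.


Convert: capacity = 62530 mAh = 62.53 Ah
I = C_rate * capacity = 10 * 62.53 = 625.3 A

625.3 A


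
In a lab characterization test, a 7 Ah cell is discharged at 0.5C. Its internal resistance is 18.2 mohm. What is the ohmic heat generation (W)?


Convert: R = 18.2 mohm = 0.0182 ohm
Step 1: I = C_rate * capacity = 0.5 * 7 = 3.5 A
Step 2: Q = I^2 * R = 3.5^2 * 0.0182 = 12.25 * 0.0182 = 0.2230 W

0.2230 W


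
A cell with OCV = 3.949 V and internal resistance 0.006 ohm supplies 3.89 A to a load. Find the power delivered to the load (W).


Step 1: V_terminal = OCV - I*R = 3.949 - 3.89 * 0.006 = 3.9257 V
Step 2: P_out = V_terminal * I = 3.9257 * 3.89 = 15.27 W

15.27 W


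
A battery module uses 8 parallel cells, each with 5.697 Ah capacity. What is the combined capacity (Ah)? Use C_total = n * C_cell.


C_total = 8 * 5.697 = 45.576 Ah

45.576 Ah


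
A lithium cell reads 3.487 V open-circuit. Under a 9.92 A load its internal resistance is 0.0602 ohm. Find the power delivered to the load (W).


Step 1: V_terminal = OCV - I*R = 3.487 - 9.92 * 0.0602 = 2.8898 V
Step 2: P_out = V_terminal * I = 2.8898 * 9.92 = 28.67 W

28.67 W


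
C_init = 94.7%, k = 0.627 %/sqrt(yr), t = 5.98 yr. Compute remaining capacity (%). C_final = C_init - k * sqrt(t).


Step 1: sqrt(5.98 yr) = 2.4454
Step 2: drop = 0.627 * 2.4454 = 1.5333
Step 3: C_final = 94.7 - 1.5333 = 93.17%

93.17%


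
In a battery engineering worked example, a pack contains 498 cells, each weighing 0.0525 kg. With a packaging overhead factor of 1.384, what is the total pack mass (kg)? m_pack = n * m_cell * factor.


m_pack = n * m_cell * overhead = 498 * 0.0525 * 1.384 = 36.18 kg

36.18 kg


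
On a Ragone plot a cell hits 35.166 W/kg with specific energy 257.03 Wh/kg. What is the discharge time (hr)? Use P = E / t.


t = E / P = 257.03 / 35.166 = 7.309 hr

7.309 hr


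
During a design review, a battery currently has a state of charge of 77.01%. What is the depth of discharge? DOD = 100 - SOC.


DOD = 100 - SOC = 100 - 77.01 = 22.99%

22.99%


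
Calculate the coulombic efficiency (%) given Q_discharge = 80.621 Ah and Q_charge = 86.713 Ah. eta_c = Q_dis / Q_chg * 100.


eta_c = Q_dis / Q_chg * 100 = 80.621 / 86.713 * 100 = 92.97%

92.97%


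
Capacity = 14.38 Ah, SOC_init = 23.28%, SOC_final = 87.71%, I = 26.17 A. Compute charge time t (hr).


delta_Ah = 14.38 * (87.71 - 23.28) / 100 = 9.265 Ah
t = delta_Ah / I = 9.265 / 26.17 = 0.3540 hr

0.3540 hr


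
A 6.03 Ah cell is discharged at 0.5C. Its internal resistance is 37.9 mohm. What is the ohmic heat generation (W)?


Convert: R = 37.9 mohm = 0.0379 ohm
Step 1: I = C_rate * capacity = 0.5 * 6.03 = 3.015 A
Step 2: Q = I^2 * R = 3.015^2 * 0.0379 = 9.0902 * 0.0379 = 0.3445 W

0.3445 W


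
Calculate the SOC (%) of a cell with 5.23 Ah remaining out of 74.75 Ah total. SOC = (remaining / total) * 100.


SOC% = 5.23 / 74.75 * 100 = 6.997%

6.997%
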